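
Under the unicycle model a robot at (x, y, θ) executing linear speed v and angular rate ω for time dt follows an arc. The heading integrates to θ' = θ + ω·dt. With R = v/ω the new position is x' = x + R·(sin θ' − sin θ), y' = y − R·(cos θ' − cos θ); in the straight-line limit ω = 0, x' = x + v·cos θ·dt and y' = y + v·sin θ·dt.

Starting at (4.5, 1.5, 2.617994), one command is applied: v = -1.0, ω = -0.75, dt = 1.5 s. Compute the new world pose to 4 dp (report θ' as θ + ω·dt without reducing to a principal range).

(5.1626, 0.2417, 1.4930)

θ' = 2.6180 + -0.75·1.5 = 1.4930
R = v/ω = -1.0/-0.75 = 1.3333
x' = 4.5 + 1.3333·(sin 1.4930 − sin 2.6180) = 5.1626
y' = 1.5 − 1.3333·(cos 1.4930 − cos 2.6180) = 0.2417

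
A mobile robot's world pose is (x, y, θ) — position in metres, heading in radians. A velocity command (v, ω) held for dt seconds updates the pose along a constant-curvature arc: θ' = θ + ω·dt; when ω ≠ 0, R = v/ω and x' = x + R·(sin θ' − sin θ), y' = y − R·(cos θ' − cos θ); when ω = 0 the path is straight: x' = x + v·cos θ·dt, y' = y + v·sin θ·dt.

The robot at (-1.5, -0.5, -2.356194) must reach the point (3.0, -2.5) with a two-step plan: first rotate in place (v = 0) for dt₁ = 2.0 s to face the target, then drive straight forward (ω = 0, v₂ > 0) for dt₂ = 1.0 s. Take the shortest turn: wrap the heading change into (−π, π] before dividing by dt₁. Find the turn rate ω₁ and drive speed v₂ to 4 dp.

ω₁ = 0.9690, v₂ = 4.9244

heading to target = atan2(-2.5−-0.5, 3−-1.5) = -0.4182
Δθ = wrap(-0.4182 − -2.3562) = 1.9380; ω₁ = Δθ/dt₁ = 0.9690
distance = √((3−-1.5)² + (-2.5−-0.5)²) = 4.9244; v₂ = distance/dt₂ = 4.9244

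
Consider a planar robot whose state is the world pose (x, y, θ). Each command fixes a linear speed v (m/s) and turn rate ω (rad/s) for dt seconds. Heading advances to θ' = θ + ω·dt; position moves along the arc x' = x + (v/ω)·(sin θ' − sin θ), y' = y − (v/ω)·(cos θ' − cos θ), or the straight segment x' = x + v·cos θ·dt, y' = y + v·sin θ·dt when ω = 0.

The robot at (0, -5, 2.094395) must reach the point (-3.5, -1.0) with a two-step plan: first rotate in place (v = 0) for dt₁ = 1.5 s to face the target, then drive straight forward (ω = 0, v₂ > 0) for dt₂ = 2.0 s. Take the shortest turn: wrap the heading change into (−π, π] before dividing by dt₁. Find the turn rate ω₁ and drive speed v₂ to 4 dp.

ω₁ = 0.1302, v₂ = 2.6575

heading to target = atan2(-1−-5, -3.5−0) = 2.2896
Δθ = wrap(2.2896 − 2.0944) = 0.1952; ω₁ = Δθ/dt₁ = 0.1302
distance = √((-3.5−0)² + (-1−-5)²) = 5.3151; v₂ = distance/dt₂ = 2.6575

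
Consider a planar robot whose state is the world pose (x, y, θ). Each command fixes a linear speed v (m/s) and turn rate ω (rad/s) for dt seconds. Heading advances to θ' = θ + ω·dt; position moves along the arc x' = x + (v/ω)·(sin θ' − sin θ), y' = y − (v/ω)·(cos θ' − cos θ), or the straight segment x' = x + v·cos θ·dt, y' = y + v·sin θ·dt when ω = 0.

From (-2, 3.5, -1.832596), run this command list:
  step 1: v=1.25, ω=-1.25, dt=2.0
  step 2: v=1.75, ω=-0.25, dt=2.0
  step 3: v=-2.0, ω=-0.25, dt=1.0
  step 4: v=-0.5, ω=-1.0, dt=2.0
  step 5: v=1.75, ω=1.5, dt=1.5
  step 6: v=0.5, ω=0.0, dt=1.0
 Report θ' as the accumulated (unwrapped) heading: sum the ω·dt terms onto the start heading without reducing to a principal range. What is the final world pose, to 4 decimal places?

(-3.5972, 5.8896, -4.8326)

step 1: θ'=-4.3326 (R=-1.0000) → pose (-3.8947, 3.3881, -4.3326)
step 2: θ'=-4.8326 (R=-7.0000) → pose (-4.3430, 6.8226, -4.8326)
step 3: θ'=-5.0826 (R=8.0000) → pose (-4.8272, 4.8875, -5.0826)
step 4: θ'=-7.0826 (R=0.5000) → pose (-5.6518, 4.7198, -7.0826)
step 5: θ'=-4.8326 (R=1.1667) → pose (-3.6571, 5.3932, -4.8326)
step 6: θ'=-4.8326 (straight) → pose (-3.5972, 5.8896, -4.8326)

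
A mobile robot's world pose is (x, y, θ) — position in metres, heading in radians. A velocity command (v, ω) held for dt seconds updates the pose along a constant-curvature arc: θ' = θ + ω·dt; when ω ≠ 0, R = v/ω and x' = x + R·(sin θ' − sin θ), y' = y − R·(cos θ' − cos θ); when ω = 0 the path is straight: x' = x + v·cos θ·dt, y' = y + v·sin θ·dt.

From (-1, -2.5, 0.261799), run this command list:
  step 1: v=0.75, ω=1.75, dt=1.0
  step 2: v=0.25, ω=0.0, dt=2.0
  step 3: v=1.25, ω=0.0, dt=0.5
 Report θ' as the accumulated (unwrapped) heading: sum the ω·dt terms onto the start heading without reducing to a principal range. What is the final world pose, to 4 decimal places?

(-1.2036, -0.8857, 2.0118)

step 1: θ'=2.0118 (R=0.4286) → pose (-0.7234, -1.9031, 2.0118)
step 2: θ'=2.0118 (straight) → pose (-0.9368, -1.4509, 2.0118)
step 3: θ'=2.0118 (straight) → pose (-1.2036, -0.8857, 2.0118)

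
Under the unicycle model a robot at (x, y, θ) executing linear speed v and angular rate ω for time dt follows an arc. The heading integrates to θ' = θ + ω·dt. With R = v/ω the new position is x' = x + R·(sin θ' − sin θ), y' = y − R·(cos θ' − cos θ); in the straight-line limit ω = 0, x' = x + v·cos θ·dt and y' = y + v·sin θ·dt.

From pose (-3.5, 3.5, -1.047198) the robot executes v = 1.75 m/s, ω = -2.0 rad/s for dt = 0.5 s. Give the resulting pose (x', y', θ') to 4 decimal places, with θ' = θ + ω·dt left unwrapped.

θ' = -1.0472 + -2.0·0.5 = -2.0472
R = v/ω = 1.75/-2.0 = -0.8750
x' = -3.5 + -0.8750·(sin -2.0472 − sin -1.0472) = -3.4802
y' = 3.5 − -0.8750·(cos -2.0472 − cos -1.0472) = 2.6612

(-3.4802, 2.6612, -2.0472)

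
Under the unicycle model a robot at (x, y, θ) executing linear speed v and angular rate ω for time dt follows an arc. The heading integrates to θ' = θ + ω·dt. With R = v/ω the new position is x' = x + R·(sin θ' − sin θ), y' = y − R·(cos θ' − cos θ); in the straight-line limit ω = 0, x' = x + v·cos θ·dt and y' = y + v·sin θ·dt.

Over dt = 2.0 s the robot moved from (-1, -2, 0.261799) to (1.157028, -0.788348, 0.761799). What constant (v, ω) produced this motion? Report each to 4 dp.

Δθ = 0.761799 − 0.261799 = 0.500000
ω = Δθ/dt = 0.500000/2.0 = 0.2500
R = Δx/(sin θ' − sin θ) = 5.0000
v = R·ω = 5.0000·0.2500 = 1.2500

v = 1.2500, ω = 0.2500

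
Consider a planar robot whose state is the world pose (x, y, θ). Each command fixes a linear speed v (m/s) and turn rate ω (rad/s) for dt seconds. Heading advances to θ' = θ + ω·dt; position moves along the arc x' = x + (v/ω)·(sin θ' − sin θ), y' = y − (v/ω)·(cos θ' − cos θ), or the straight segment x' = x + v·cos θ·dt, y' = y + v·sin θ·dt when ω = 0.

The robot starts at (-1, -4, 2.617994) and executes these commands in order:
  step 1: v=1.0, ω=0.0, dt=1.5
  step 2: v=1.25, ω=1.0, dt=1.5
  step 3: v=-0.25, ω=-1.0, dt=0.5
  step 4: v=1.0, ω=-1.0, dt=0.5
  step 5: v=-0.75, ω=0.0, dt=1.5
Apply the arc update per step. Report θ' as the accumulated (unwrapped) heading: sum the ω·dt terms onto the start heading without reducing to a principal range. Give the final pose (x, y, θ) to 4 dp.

(-3.2247, -3.6880, 3.1180)

step 1: θ'=2.6180 (straight) → pose (-2.2990, -3.2500, 2.6180)
step 2: θ'=4.1180 (R=1.2500) → pose (-3.9596, -3.6325, 4.1180)
step 3: θ'=3.6180 (R=0.2500) → pose (-3.8672, -3.5504, 3.6180)
step 4: θ'=3.1180 (R=-1.0000) → pose (-4.3494, -3.6614, 3.1180)
step 5: θ'=3.1180 (straight) → pose (-3.2247, -3.6880, 3.1180)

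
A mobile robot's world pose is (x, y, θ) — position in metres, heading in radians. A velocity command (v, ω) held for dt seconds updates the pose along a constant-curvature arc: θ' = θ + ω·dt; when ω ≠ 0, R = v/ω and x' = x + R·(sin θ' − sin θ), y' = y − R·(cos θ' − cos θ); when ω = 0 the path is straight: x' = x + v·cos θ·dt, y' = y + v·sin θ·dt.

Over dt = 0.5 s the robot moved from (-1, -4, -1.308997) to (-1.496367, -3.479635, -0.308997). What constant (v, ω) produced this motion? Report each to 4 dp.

v = -1.5000, ω = 2.0000

Δθ = -0.308997 − -1.308997 = 1.000000
ω = Δθ/dt = 1.000000/0.5 = 2.0000
R = −Δy/(cos θ' − cos θ) = -0.7500
v = R·ω = -0.7500·2.0000 = -1.5000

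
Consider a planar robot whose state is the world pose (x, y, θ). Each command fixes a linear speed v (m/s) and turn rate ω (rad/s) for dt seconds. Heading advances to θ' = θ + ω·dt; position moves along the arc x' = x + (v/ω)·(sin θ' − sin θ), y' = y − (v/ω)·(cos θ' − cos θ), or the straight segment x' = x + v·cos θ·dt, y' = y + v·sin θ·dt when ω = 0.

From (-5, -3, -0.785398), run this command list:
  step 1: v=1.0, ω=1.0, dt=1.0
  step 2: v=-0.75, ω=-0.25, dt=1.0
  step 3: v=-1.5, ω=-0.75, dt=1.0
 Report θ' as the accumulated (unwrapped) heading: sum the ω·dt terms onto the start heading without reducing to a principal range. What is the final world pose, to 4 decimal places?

(-6.1684, -2.7524, -0.7854)

step 1: θ'=0.2146 (R=1.0000) → pose (-4.0799, -3.2700, 0.2146)
step 2: θ'=-0.0354 (R=3.0000) → pose (-4.8250, -3.3369, -0.0354)
step 3: θ'=-0.7854 (R=2.0000) → pose (-6.1684, -2.7524, -0.7854)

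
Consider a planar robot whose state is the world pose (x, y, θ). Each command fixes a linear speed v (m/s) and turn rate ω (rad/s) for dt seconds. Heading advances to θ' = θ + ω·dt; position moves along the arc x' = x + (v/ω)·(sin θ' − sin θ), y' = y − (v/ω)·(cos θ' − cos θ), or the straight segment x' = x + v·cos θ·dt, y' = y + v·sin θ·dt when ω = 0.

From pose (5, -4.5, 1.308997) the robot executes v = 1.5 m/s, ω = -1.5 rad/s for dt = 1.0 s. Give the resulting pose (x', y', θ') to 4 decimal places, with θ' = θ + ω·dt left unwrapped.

θ' = 1.3090 + -1.5·1.0 = -0.1910
R = v/ω = 1.5/-1.5 = -1.0000
x' = 5 + -1.0000·(sin -0.1910 − sin 1.3090) = 6.1558
y' = -4.5 − -1.0000·(cos -0.1910 − cos 1.3090) = -3.7770

(6.1558, -3.7770, -0.1910)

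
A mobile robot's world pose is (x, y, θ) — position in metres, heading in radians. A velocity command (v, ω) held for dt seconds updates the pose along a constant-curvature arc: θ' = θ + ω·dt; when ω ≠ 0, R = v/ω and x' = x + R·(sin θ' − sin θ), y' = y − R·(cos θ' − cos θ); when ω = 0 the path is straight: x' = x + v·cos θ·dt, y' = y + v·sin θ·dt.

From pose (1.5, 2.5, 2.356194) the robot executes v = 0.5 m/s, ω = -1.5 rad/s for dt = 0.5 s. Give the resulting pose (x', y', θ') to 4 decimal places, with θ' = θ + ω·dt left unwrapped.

θ' = 2.3562 + -1.5·0.5 = 1.6062
R = v/ω = 0.5/-1.5 = -0.3333
x' = 1.5 + -0.3333·(sin 1.6062 − sin 2.3562) = 1.4026
y' = 2.5 − -0.3333·(cos 1.6062 − cos 2.3562) = 2.7239

(1.4026, 2.7239, 1.6062)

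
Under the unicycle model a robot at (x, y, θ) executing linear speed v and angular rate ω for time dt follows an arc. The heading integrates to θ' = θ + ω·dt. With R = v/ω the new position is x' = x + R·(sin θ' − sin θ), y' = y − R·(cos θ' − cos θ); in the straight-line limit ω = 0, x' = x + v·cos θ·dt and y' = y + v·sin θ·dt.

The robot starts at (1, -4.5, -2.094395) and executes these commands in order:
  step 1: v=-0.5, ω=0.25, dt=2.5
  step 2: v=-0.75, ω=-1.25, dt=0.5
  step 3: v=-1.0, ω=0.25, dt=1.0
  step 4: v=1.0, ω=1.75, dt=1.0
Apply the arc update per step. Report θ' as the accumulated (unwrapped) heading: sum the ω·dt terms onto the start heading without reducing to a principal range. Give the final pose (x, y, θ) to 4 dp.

step 1: θ'=-1.4694 (R=-2.0000) → pose (1.2577, -3.2975, -1.4694)
step 2: θ'=-2.0944 (R=0.6000) → pose (1.3350, -2.9368, -2.0944)
step 3: θ'=-1.8444 (R=-4.0000) → pose (1.7221, -2.0176, -1.8444)
step 4: θ'=-0.0944 (R=0.5714) → pose (2.2184, -2.7409, -0.0944)

(2.2184, -2.7409, -0.0944)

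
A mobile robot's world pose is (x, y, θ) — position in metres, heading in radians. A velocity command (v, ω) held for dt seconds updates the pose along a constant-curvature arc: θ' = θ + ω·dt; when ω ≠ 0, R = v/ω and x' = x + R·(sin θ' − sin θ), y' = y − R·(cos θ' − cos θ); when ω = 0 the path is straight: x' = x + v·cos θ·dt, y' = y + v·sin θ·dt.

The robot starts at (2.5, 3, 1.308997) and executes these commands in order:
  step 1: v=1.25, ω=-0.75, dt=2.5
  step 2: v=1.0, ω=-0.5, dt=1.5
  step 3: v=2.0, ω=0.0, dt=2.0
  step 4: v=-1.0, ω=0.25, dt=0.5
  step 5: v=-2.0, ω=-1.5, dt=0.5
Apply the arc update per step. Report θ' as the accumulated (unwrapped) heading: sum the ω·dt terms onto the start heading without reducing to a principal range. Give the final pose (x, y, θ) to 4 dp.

step 1: θ'=-0.5660 (R=-1.6667) → pose (5.0036, 3.9754, -0.5660)
step 2: θ'=-1.3160 (R=-2.0000) → pose (5.8666, 2.7914, -1.3160)
step 3: θ'=-1.3160 (straight) → pose (6.8747, -1.0795, -1.3160)
step 4: θ'=-1.1910 (R=-4.0000) → pose (6.7188, -0.6048, -1.1910)
step 5: θ'=-1.9410 (R=1.3333) → pose (6.7142, 0.3720, -1.9410)

(6.7142, 0.3720, -1.9410)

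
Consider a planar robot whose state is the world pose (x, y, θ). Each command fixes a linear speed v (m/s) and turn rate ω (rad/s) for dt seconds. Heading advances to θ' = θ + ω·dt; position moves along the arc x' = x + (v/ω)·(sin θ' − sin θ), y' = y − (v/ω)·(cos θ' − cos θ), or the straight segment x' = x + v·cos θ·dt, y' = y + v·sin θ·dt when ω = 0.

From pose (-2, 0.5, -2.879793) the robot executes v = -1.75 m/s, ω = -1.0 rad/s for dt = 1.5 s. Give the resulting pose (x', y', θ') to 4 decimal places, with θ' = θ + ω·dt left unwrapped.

θ' = -2.8798 + -1.0·1.5 = -4.3798
R = v/ω = -1.75/-1.0 = 1.7500
x' = -2 + 1.7500·(sin -4.3798 − sin -2.8798) = 0.1070
y' = 0.5 − 1.7500·(cos -4.3798 − cos -2.8798) = -0.6190

(0.1070, -0.6190, -4.3798)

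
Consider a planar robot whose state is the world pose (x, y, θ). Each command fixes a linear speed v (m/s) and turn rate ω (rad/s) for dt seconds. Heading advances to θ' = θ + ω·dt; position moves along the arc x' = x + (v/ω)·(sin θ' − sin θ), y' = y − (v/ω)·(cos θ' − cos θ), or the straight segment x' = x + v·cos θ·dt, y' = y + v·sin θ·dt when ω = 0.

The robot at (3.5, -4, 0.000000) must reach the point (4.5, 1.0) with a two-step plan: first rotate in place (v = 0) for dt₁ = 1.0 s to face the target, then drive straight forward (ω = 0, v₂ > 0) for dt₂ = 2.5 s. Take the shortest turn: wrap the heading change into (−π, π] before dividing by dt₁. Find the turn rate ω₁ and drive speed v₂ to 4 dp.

ω₁ = 1.3734, v₂ = 2.0396

heading to target = atan2(1−-4, 4.5−3.5) = 1.3734
Δθ = wrap(1.3734 − 0.0000) = 1.3734; ω₁ = Δθ/dt₁ = 1.3734
distance = √((4.5−3.5)² + (1−-4)²) = 5.0990; v₂ = distance/dt₂ = 2.0396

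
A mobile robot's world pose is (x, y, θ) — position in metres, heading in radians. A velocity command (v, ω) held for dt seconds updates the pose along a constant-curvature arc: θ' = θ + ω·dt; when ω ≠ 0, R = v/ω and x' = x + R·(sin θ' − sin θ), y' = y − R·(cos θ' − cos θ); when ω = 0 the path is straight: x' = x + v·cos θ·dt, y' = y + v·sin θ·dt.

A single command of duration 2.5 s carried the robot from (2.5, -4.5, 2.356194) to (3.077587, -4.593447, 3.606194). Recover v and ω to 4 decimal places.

v = -0.2500, ω = 0.5000

Δθ = 3.606194 − 2.356194 = 1.250000
ω = Δθ/dt = 1.250000/2.5 = 0.5000
R = Δx/(sin θ' − sin θ) = -0.5000
v = R·ω = -0.5000·0.5000 = -0.2500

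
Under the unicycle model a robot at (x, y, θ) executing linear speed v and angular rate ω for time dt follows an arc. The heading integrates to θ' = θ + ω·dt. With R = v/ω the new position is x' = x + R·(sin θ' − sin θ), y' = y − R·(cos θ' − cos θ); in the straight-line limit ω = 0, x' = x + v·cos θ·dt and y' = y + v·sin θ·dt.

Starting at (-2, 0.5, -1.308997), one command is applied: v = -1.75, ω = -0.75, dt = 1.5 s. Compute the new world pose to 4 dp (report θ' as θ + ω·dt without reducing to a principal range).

(-1.2629, 2.8771, -2.4340)

θ' = -1.3090 + -0.75·1.5 = -2.4340
R = v/ω = -1.75/-0.75 = 2.3333
x' = -2 + 2.3333·(sin -2.4340 − sin -1.3090) = -1.2629
y' = 0.5 − 2.3333·(cos -2.4340 − cos -1.3090) = 2.8771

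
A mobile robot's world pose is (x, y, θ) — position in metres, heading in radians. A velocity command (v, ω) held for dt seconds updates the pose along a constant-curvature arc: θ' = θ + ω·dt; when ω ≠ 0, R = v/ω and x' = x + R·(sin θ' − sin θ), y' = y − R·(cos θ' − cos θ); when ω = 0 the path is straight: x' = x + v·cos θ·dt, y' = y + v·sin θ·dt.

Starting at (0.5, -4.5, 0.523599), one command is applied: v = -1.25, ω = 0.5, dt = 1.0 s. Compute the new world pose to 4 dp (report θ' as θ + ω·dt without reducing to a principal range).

(-0.3850, -5.3643, 1.0236)

θ' = 0.5236 + 0.5·1.0 = 1.0236
R = v/ω = -1.25/0.5 = -2.5000
x' = 0.5 + -2.5000·(sin 1.0236 − sin 0.5236) = -0.3850
y' = -4.5 − -2.5000·(cos 1.0236 − cos 0.5236) = -5.3643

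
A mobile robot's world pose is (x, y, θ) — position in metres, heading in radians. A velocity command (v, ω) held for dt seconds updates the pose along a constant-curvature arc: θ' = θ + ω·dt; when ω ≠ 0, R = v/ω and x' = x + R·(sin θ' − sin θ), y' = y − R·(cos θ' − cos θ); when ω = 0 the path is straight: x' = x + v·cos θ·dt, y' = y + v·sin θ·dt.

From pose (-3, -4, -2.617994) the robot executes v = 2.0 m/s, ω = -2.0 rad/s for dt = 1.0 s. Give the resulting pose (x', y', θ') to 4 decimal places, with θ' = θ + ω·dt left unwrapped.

(-4.4955, -3.2282, -4.6180)

θ' = -2.6180 + -2.0·1.0 = -4.6180
R = v/ω = 2.0/-2.0 = -1.0000
x' = -3 + -1.0000·(sin -4.6180 − sin -2.6180) = -4.4955
y' = -4 − -1.0000·(cos -4.6180 − cos -2.6180) = -3.2282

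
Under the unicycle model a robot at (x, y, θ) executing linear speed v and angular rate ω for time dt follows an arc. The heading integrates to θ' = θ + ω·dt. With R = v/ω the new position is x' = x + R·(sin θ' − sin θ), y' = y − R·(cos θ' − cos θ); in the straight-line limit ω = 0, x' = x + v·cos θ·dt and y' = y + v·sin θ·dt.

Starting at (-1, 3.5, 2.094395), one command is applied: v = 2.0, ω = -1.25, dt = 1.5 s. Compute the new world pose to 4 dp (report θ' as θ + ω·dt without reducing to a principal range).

θ' = 2.0944 + -1.25·1.5 = 0.2194
R = v/ω = 2.0/-1.25 = -1.6000
x' = -1 + -1.6000·(sin 0.2194 − sin 2.0944) = 0.0374
y' = 3.5 − -1.6000·(cos 0.2194 − cos 2.0944) = 5.8616

(0.0374, 5.8616, 0.2194)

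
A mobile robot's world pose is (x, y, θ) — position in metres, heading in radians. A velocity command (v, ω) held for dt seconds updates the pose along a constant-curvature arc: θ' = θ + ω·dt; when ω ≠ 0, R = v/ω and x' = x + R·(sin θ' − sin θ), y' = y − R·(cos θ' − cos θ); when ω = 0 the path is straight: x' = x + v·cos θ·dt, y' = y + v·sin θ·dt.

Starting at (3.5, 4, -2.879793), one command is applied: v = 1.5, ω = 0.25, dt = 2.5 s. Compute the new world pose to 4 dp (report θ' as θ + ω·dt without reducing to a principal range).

θ' = -2.8798 + 0.25·2.5 = -2.2548
R = v/ω = 1.5/0.25 = 6.0000
x' = 3.5 + 6.0000·(sin -2.2548 − sin -2.8798) = 0.4026
y' = 4 − 6.0000·(cos -2.2548 − cos -2.8798) = 1.9958

(0.4026, 1.9958, -2.2548)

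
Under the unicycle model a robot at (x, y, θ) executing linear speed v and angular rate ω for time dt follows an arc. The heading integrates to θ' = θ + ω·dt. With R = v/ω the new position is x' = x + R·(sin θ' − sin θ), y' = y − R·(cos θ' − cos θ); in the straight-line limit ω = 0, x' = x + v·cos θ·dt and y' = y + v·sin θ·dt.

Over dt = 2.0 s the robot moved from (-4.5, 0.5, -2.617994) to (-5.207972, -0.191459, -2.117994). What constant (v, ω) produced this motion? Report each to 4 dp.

Δθ = -2.117994 − -2.617994 = 0.500000
ω = Δθ/dt = 0.500000/2.0 = 0.2500
R = Δx/(sin θ' − sin θ) = 2.0000
v = R·ω = 2.0000·0.2500 = 0.5000

v = 0.5000, ω = 0.2500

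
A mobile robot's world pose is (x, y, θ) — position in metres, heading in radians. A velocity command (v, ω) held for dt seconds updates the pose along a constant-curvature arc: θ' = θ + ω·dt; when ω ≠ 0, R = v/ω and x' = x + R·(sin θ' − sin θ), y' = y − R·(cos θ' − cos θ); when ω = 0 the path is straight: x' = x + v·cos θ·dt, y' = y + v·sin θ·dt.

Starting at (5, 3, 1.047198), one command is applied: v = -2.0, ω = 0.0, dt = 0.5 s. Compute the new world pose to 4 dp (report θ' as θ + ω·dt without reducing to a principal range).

θ' = 1.0472 + 0.0·0.5 = 1.0472
ω = 0 → straight: x' = 5 + -2.0·cos(1.0472)·0.5 = 4.5000
y' = 3 + -2.0·sin(1.0472)·0.5 = 2.1340

(4.5000, 2.1340, 1.0472)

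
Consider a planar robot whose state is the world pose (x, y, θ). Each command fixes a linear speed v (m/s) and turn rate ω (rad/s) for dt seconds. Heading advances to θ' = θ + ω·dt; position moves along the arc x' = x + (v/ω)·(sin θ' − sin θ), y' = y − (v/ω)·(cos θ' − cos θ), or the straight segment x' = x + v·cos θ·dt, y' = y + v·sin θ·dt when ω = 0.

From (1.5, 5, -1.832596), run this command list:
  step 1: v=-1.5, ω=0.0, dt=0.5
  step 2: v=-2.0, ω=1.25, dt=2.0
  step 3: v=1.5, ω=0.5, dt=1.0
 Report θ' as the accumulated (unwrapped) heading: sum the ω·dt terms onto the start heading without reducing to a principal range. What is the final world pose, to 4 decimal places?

step 1: θ'=-1.8326 (straight) → pose (1.6941, 5.7244, -1.8326)
step 2: θ'=0.6674 (R=-1.6000) → pose (-0.8417, 7.3952, 0.6674)
step 3: θ'=1.1674 (R=3.0000) → pose (0.0607, 8.5739, 1.1674)

(0.0607, 8.5739, 1.1674)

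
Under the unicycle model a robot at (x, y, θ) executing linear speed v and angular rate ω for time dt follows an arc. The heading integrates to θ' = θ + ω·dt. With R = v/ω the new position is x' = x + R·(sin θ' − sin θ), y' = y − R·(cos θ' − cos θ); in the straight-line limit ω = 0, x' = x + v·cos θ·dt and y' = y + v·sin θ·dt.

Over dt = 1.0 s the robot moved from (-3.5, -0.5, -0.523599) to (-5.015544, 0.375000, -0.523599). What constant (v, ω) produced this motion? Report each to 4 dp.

Δθ = -0.523599 − -0.523599 = 0.000000
ω = Δθ/dt = 0.000000/1.0 = 0.0000
ω = 0 → v = (Δx·cos θ + Δy·sin θ)/dt = -1.7500

v = -1.7500, ω = 0.0000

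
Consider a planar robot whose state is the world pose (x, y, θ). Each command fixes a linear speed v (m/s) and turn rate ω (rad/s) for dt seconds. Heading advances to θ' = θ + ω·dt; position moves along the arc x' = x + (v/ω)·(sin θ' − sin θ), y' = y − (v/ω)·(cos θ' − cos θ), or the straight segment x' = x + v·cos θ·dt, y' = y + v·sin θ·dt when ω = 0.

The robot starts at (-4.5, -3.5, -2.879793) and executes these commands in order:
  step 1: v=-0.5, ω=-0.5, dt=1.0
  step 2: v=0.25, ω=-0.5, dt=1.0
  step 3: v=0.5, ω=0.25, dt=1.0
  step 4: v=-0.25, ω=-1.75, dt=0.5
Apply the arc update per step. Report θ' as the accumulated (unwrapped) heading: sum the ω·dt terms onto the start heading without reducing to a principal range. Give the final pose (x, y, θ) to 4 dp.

(-4.5588, -3.1878, -4.5048)

step 1: θ'=-3.3798 (R=1.0000) → pose (-4.0052, -3.4942, -3.3798)
step 2: θ'=-3.8798 (R=-0.5000) → pose (-4.2237, -3.3781, -3.8798)
step 3: θ'=-3.6298 (R=2.0000) → pose (-4.6316, -3.0911, -3.6298)
step 4: θ'=-4.5048 (R=0.1429) → pose (-4.5588, -3.1878, -4.5048)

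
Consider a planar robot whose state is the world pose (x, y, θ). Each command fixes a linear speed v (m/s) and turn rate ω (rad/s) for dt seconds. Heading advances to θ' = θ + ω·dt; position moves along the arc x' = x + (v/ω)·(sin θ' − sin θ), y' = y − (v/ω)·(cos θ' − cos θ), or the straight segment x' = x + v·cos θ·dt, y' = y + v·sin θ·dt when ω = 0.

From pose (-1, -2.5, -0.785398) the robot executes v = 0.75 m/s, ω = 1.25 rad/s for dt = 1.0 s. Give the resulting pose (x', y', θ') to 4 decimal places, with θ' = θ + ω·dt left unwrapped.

θ' = -0.7854 + 1.25·1.0 = 0.4646
R = v/ω = 0.75/1.25 = 0.6000
x' = -1 + 0.6000·(sin 0.4646 − sin -0.7854) = -0.3069
y' = -2.5 − 0.6000·(cos 0.4646 − cos -0.7854) = -2.6121

(-0.3069, -2.6121, 0.4646)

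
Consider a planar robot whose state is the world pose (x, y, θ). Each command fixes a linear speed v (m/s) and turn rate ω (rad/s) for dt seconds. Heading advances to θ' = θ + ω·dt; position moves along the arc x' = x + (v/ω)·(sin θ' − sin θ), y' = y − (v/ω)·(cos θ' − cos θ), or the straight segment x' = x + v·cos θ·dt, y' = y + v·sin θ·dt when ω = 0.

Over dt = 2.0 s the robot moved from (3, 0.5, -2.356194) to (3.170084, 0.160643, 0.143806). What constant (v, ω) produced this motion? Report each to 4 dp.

Δθ = 0.143806 − -2.356194 = 2.500000
ω = Δθ/dt = 2.500000/2.0 = 1.2500
R = −Δy/(cos θ' − cos θ) = 0.2000
v = R·ω = 0.2000·1.2500 = 0.2500

v = 0.2500, ω = 1.2500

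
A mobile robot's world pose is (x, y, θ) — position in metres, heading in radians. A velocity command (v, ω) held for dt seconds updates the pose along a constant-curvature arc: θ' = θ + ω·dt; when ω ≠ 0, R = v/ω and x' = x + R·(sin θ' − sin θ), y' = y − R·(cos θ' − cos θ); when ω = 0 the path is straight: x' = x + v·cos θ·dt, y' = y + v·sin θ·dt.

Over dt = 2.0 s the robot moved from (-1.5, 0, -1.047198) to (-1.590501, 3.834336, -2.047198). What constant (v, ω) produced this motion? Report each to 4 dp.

v = -2.0000, ω = -0.5000

Δθ = -2.047198 − -1.047198 = -1.000000
ω = Δθ/dt = -1.000000/2.0 = -0.5000
R = −Δy/(cos θ' − cos θ) = 4.0000
v = R·ω = 4.0000·-0.5000 = -2.0000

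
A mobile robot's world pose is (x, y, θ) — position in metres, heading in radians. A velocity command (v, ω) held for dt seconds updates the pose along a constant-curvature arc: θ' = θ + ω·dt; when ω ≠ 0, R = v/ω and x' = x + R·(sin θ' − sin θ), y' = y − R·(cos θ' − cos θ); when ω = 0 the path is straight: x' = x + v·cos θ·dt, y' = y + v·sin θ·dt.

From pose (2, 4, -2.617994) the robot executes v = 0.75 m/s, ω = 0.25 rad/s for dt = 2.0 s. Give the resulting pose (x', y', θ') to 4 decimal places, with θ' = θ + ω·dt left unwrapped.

(0.9380, 2.9628, -2.1180)

θ' = -2.6180 + 0.25·2.0 = -2.1180
R = v/ω = 0.75/0.25 = 3.0000
x' = 2 + 3.0000·(sin -2.1180 − sin -2.6180) = 0.9380
y' = 4 − 3.0000·(cos -2.1180 − cos -2.6180) = 2.9628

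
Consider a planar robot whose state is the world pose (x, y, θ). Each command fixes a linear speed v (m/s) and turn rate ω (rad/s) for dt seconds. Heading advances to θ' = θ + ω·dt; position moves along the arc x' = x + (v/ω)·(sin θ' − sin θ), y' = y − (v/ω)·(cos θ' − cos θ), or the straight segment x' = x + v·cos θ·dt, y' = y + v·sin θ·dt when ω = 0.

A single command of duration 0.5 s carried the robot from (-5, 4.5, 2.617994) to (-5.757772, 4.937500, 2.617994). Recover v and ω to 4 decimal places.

Δθ = 2.617994 − 2.617994 = 0.000000
ω = Δθ/dt = 0.000000/0.5 = 0.0000
ω = 0 → v = (Δx·cos θ + Δy·sin θ)/dt = 1.7500

v = 1.7500, ω = 0.0000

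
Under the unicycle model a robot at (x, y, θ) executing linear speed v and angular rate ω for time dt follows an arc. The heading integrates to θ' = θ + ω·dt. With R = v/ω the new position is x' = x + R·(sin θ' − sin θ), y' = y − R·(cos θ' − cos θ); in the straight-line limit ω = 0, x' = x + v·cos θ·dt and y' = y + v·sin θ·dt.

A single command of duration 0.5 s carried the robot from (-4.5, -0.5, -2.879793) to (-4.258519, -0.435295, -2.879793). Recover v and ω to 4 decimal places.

Δθ = -2.879793 − -2.879793 = 0.000000
ω = Δθ/dt = 0.000000/0.5 = 0.0000
ω = 0 → v = (Δx·cos θ + Δy·sin θ)/dt = -0.5000

v = -0.5000, ω = 0.0000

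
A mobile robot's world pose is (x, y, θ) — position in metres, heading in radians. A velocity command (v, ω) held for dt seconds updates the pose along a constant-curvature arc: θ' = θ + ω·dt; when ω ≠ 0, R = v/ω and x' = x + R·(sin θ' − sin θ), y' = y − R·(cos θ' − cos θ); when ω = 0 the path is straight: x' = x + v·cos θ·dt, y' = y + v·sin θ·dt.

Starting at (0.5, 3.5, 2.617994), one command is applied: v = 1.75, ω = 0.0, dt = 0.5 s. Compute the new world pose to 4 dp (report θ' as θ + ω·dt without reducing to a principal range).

θ' = 2.6180 + 0.0·0.5 = 2.6180
ω = 0 → straight: x' = 0.5 + 1.75·cos(2.6180)·0.5 = -0.2578
y' = 3.5 + 1.75·sin(2.6180)·0.5 = 3.9375

(-0.2578, 3.9375, 2.6180)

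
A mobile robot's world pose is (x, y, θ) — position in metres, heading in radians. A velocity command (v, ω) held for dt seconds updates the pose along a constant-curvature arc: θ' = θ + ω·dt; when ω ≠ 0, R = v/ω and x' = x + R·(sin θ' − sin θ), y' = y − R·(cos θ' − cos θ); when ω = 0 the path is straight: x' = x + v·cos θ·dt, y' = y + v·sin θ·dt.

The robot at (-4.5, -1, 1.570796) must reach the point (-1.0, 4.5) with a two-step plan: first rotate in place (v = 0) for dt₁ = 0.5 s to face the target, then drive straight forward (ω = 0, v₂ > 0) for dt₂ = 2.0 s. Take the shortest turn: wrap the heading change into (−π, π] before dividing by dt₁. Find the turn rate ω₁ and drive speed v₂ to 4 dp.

heading to target = atan2(4.5−-1, -1−-4.5) = 1.0041
Δθ = wrap(1.0041 − 1.5708) = -0.5667; ω₁ = Δθ/dt₁ = -1.1335
distance = √((-1−-4.5)² + (4.5−-1)²) = 6.5192; v₂ = distance/dt₂ = 3.2596

ω₁ = -1.1335, v₂ = 3.2596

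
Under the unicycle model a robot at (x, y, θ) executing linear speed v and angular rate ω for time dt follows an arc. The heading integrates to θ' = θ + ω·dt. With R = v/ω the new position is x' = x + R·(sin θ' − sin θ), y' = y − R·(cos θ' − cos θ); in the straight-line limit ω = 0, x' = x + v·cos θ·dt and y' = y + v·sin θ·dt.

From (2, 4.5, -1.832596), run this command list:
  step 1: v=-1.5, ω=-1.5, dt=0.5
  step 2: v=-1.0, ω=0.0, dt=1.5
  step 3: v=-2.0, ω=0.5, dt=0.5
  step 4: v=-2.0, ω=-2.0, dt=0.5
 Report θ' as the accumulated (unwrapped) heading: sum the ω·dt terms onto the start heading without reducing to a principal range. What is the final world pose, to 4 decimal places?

step 1: θ'=-2.5826 (R=1.0000) → pose (2.4356, 5.0890, -2.5826)
step 2: θ'=-2.5826 (straight) → pose (3.7073, 5.8845, -2.5826)
step 3: θ'=-2.3326 (R=-4.0000) → pose (4.4803, 6.5147, -2.3326)
step 4: θ'=-3.3326 (R=1.0000) → pose (5.3937, 6.8063, -3.3326)

(5.3937, 6.8063, -3.3326)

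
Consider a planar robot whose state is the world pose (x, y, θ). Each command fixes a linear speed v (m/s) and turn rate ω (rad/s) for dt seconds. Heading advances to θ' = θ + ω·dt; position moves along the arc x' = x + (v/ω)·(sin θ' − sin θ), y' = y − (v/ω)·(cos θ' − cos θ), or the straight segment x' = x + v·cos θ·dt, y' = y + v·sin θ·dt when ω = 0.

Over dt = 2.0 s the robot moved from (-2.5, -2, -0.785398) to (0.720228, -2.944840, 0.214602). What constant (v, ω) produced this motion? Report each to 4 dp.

Δθ = 0.214602 − -0.785398 = 1.000000
ω = Δθ/dt = 1.000000/2.0 = 0.5000
R = Δx/(sin θ' − sin θ) = 3.5000
v = R·ω = 3.5000·0.5000 = 1.7500

v = 1.7500, ω = 0.5000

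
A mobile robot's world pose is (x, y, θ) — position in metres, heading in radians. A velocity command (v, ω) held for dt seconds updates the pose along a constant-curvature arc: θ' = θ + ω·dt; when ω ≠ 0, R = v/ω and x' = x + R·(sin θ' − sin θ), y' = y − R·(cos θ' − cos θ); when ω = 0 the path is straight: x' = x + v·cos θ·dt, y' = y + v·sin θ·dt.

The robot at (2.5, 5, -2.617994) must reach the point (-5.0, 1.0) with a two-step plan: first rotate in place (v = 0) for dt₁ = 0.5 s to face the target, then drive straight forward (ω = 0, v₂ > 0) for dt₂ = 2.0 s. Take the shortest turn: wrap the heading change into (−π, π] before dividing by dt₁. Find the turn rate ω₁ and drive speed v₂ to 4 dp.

heading to target = atan2(1−5, -5−2.5) = -2.6516
Δθ = wrap(-2.6516 − -2.6180) = -0.0336; ω₁ = Δθ/dt₁ = -0.0673
distance = √((-5−2.5)² + (1−5)²) = 8.5000; v₂ = distance/dt₂ = 4.2500

ω₁ = -0.0673, v₂ = 4.2500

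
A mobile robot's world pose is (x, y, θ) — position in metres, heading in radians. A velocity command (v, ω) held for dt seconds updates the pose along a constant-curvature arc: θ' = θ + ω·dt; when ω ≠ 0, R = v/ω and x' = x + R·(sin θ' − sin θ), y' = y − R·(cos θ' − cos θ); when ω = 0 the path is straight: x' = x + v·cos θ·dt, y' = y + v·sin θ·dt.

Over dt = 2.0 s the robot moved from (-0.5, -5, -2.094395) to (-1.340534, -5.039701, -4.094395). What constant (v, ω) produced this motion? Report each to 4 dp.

v = 0.5000, ω = -1.0000

Δθ = -4.094395 − -2.094395 = -2.000000
ω = Δθ/dt = -2.000000/2.0 = -1.0000
R = Δx/(sin θ' − sin θ) = -0.5000
v = R·ω = -0.5000·-1.0000 = 0.5000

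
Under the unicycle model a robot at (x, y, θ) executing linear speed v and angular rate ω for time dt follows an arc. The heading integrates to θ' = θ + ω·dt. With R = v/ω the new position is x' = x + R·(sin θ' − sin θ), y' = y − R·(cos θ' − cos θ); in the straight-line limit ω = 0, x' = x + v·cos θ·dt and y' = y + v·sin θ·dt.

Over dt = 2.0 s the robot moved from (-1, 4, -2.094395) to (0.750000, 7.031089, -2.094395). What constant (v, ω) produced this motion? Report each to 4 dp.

Δθ = -2.094395 − -2.094395 = 0.000000
ω = Δθ/dt = 0.000000/2.0 = 0.0000
ω = 0 → v = (Δx·cos θ + Δy·sin θ)/dt = -1.7500

v = -1.7500, ω = 0.0000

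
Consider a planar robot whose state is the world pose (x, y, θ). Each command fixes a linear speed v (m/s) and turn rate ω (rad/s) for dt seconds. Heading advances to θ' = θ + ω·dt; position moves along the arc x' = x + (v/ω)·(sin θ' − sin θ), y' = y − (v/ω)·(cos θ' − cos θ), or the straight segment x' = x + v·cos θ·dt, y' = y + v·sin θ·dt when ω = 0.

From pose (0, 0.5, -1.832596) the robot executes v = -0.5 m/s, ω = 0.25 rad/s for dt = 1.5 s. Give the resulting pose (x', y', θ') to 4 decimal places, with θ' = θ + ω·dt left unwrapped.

θ' = -1.8326 + 0.25·1.5 = -1.4576
R = v/ω = -0.5/0.25 = -2.0000
x' = 0 + -2.0000·(sin -1.4576 − sin -1.8326) = 0.0553
y' = 0.5 − -2.0000·(cos -1.4576 − cos -1.8326) = 1.2436

(0.0553, 1.2436, -1.4576)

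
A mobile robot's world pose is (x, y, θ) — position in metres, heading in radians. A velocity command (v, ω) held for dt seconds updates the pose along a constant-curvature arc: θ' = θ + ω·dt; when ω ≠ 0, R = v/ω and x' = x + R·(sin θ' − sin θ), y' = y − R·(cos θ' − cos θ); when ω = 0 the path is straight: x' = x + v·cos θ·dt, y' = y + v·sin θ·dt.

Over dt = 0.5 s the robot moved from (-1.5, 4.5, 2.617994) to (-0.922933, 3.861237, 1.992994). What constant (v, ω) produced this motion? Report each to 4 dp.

v = -1.7500, ω = -1.2500

Δθ = 1.992994 − 2.617994 = -0.625000
ω = Δθ/dt = -0.625000/0.5 = -1.2500
R = −Δy/(cos θ' − cos θ) = 1.4000
v = R·ω = 1.4000·-1.2500 = -1.7500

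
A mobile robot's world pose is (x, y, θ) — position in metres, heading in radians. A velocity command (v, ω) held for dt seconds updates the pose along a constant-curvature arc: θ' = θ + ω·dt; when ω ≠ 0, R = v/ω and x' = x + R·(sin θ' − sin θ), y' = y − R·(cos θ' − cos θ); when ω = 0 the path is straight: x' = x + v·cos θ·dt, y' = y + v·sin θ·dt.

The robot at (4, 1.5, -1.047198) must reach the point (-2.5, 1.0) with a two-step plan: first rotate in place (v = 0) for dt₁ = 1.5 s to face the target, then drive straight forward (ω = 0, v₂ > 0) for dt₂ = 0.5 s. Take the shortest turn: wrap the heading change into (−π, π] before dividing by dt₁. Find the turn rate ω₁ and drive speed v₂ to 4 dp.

ω₁ = -1.3451, v₂ = 13.0384

heading to target = atan2(1−1.5, -2.5−4) = -3.0648
Δθ = wrap(-3.0648 − -1.0472) = -2.0176; ω₁ = Δθ/dt₁ = -1.3451
distance = √((-2.5−4)² + (1−1.5)²) = 6.5192; v₂ = distance/dt₂ = 13.0384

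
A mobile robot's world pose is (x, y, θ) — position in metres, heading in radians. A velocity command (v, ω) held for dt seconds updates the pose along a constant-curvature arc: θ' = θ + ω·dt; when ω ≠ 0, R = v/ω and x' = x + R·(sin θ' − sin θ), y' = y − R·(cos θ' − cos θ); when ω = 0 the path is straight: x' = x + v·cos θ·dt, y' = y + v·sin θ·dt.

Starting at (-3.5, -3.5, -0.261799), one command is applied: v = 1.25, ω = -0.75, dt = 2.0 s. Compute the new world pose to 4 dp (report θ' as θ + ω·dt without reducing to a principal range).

(-2.2950, -5.4263, -1.7618)

θ' = -0.2618 + -0.75·2.0 = -1.7618
R = v/ω = 1.25/-0.75 = -1.6667
x' = -3.5 + -1.6667·(sin -1.7618 − sin -0.2618) = -2.2950
y' = -3.5 − -1.6667·(cos -1.7618 − cos -0.2618) = -5.4263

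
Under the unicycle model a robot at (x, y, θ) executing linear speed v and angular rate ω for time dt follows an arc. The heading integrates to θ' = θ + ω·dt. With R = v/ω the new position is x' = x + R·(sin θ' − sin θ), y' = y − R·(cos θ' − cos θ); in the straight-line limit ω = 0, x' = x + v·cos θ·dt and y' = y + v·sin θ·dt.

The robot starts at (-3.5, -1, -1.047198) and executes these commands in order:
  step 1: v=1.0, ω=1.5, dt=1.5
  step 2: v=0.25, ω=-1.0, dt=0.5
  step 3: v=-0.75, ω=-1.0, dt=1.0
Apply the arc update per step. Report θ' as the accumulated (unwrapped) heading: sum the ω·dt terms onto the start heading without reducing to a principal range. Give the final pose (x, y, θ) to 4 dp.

step 1: θ'=1.2028 (R=0.6667) → pose (-2.3006, -0.9065, 1.2028)
step 2: θ'=0.7028 (R=-0.2500) → pose (-2.2289, -0.8057, 0.7028)
step 3: θ'=-0.2972 (R=0.7500) → pose (-2.9333, -0.9505, -0.2972)

(-2.9333, -0.9505, -0.2972)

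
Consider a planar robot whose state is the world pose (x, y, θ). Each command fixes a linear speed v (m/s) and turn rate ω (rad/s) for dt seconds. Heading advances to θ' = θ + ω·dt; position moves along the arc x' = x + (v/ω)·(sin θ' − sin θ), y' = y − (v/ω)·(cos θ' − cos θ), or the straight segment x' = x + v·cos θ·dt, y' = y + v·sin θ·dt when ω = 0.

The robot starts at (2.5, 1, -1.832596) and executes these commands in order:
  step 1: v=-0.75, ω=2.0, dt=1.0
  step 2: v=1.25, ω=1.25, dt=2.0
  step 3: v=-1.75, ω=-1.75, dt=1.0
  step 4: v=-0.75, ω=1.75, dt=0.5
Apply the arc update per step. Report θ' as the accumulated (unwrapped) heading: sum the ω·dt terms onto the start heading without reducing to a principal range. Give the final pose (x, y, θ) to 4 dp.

(2.6249, 1.4902, 1.7924)

step 1: θ'=0.1674 (R=-0.3750) → pose (2.0753, 1.4668, 0.1674)
step 2: θ'=2.6674 (R=1.0000) → pose (2.3653, 3.3425, 2.6674)
step 3: θ'=0.9174 (R=1.0000) → pose (2.7027, 1.8450, 0.9174)
step 4: θ'=1.7924 (R=-0.4286) → pose (2.6249, 1.4902, 1.7924)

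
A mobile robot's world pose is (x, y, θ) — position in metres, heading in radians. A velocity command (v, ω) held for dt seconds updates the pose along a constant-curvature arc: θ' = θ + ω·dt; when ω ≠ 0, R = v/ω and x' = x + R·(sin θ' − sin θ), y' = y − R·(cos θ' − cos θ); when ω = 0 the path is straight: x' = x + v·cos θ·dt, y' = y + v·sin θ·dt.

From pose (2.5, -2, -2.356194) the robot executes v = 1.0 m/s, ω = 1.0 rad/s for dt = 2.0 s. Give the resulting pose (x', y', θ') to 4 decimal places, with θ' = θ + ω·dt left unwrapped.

(2.8584, -3.6443, -0.3562)

θ' = -2.3562 + 1.0·2.0 = -0.3562
R = v/ω = 1.0/1.0 = 1.0000
x' = 2.5 + 1.0000·(sin -0.3562 − sin -2.3562) = 2.8584
y' = -2 − 1.0000·(cos -0.3562 − cos -2.3562) = -3.6443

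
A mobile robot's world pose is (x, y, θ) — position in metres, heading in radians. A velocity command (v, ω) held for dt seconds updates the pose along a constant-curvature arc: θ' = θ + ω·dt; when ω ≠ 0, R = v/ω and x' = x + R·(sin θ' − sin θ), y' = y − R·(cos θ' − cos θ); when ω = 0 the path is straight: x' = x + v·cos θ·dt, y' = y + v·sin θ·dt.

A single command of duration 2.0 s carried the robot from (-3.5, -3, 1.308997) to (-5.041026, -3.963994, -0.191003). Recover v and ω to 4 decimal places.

v = -1.0000, ω = -0.7500

Δθ = -0.191003 − 1.308997 = -1.500000
ω = Δθ/dt = -1.500000/2.0 = -0.7500
R = Δx/(sin θ' − sin θ) = 1.3333
v = R·ω = 1.3333·-0.7500 = -1.0000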